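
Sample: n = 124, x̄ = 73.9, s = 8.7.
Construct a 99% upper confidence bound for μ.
μ ≤ 75.74

Upper bound (one-sided):
t* = 2.357 (one-sided for 99%)
Upper bound = x̄ + t* · s/√n = 73.9 + 2.357 · 8.7/√124 = 75.74

We are 99% confident that μ ≤ 75.74.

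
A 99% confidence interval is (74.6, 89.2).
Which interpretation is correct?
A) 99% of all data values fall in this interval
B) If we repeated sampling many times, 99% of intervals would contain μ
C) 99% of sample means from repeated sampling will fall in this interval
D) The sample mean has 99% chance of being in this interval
B

A) Wrong — a CI is about the parameter μ, not individual data values.
B) Correct — this is the frequentist long-run coverage interpretation.
C) Wrong — coverage applies to intervals containing μ, not to future x̄ values.
D) Wrong — x̄ is observed and sits in the interval by construction.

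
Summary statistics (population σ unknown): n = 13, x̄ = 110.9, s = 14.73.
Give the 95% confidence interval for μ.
(102.00, 119.80)

t-interval (σ unknown):
df = n - 1 = 12
t* = 2.179 for 95% confidence

Margin of error = t* · s/√n = 2.179 · 14.73/√13 = 8.90

CI: (102.00, 119.80)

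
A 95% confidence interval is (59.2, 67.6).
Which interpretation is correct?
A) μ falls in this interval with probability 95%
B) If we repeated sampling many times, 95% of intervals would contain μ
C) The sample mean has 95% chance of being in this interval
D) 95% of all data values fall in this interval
B

A) Wrong — μ is fixed; the randomness lives in the interval, not in μ.
B) Correct — this is the frequentist long-run coverage interpretation.
C) Wrong — x̄ is observed and sits in the interval by construction.
D) Wrong — a CI is about the parameter μ, not individual data values.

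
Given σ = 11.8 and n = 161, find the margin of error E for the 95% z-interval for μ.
Margin of error = 1.82

Margin of error = z* · σ/√n
= 1.960 · 11.8/√161
= 1.960 · 11.8/12.6886
= 1.82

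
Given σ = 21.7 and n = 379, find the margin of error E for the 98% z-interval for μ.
Margin of error = 2.59

Margin of error = z* · σ/√n
= 2.326 · 21.7/√379
= 2.326 · 21.7/19.4679
= 2.59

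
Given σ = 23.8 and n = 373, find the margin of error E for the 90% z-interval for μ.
Margin of error = 2.03

Margin of error = z* · σ/√n
= 1.645 · 23.8/√373
= 1.645 · 23.8/19.3132
= 2.03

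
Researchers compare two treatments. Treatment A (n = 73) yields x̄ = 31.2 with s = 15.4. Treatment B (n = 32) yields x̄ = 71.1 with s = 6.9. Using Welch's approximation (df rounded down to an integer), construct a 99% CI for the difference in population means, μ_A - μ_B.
(-45.61, -34.19)

Difference: x̄₁ - x̄₂ = -39.90
SE = √(s₁²/n₁ + s₂²/n₂) = √(15.4²/73 + 6.9²/32) = 2.1764
df = 102.92 → 102 (Welch–Satterthwaite, rounded down)
t* = 2.625

CI: -39.90 ± 2.625 · 2.1764 = -39.90 ± 5.71 = (-45.61, -34.19)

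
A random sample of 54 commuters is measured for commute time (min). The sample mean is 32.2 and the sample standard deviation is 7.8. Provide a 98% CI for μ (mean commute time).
(29.65, 34.75)

t-interval (σ unknown):
df = n - 1 = 53
t* = 2.399 for 98% confidence

Margin of error = t* · s/√n = 2.399 · 7.8/√54 = 2.55

CI: (29.65, 34.75)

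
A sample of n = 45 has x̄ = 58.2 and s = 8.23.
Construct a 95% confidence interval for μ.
(55.73, 60.67)

t-interval (σ unknown):
df = n - 1 = 44
t* = 2.015 for 95% confidence

Margin of error = t* · s/√n = 2.015 · 8.23/√45 = 2.47

CI: (55.73, 60.67)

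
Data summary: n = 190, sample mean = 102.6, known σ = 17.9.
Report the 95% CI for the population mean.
(100.05, 105.15)

z-interval (σ known):
z* = 1.960 for 95% confidence

Margin of error = z* · σ/√n = 1.960 · 17.9/√190 = 2.55

CI: (102.6 - 2.55, 102.6 + 2.55) = (100.05, 105.15)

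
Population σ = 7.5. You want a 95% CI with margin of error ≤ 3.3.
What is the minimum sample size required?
n ≥ 20

For margin E ≤ 3.3:
n ≥ (z* · σ / E)²
n ≥ (1.960 · 7.5 / 3.3)²
n ≥ 19.84

Minimum n = 20 (rounding up)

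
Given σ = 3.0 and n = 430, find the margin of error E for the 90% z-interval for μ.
Margin of error = 0.24

Margin of error = z* · σ/√n
= 1.645 · 3.0/√430
= 1.645 · 3.0/20.7364
= 0.24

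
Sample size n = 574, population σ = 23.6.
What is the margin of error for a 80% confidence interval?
Margin of error = 1.26

Margin of error = z* · σ/√n
= 1.282 · 23.6/√574
= 1.282 · 23.6/23.9583
= 1.26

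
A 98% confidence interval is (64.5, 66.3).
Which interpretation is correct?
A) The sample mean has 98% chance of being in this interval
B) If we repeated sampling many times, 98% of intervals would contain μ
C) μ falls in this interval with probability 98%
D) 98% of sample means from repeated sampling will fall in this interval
B

A) Wrong — x̄ is observed and sits in the interval by construction.
B) Correct — this is the frequentist long-run coverage interpretation.
C) Wrong — μ is fixed; the randomness lives in the interval, not in μ.
D) Wrong — coverage applies to intervals containing μ, not to future x̄ values.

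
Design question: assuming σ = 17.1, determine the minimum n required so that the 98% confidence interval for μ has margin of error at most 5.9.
n ≥ 46

For margin E ≤ 5.9:
n ≥ (z* · σ / E)²
n ≥ (2.326 · 17.1 / 5.9)²
n ≥ 45.45

Minimum n = 46 (rounding up)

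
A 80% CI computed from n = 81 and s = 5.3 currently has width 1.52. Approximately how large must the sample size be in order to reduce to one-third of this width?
n ≈ 729

CI width ∝ 1/√n
To reduce width by factor 3, need √n to grow by 3 → need 3² = 9 times as many samples.

Current: n = 81, width = 1.52
New: n = 729, width ≈ 0.50

Width reduced by factor of 1.52/0.50 = 3.04.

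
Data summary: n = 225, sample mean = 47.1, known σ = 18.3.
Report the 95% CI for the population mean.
(44.71, 49.49)

z-interval (σ known):
z* = 1.960 for 95% confidence

Margin of error = z* · σ/√n = 1.960 · 18.3/√225 = 2.39

CI: (47.1 - 2.39, 47.1 + 2.39) = (44.71, 49.49)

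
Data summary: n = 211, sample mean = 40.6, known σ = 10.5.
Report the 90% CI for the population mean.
(39.41, 41.79)

z-interval (σ known):
z* = 1.645 for 90% confidence

Margin of error = z* · σ/√n = 1.645 · 10.5/√211 = 1.19

CI: (40.6 - 1.19, 40.6 + 1.19) = (39.41, 41.79)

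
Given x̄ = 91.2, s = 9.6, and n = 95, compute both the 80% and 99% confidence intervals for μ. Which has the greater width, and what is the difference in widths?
99% CI is wider by 2.64

df = 94
80% CI: t* = 1.291, (89.93, 92.47), width = 2 · t* · s/√n = 2.54
99% CI: t* = 2.629, (88.61, 93.79), width = 2 · t* · s/√n = 5.18

The 99% CI is wider by 5.18 - 2.54 = 2.64.
Higher confidence requires a wider interval.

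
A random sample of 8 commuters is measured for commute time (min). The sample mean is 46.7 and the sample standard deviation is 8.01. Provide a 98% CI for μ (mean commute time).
(38.21, 55.19)

t-interval (σ unknown):
df = n - 1 = 7
t* = 2.998 for 98% confidence

Margin of error = t* · s/√n = 2.998 · 8.01/√8 = 8.49

CI: (38.21, 55.19)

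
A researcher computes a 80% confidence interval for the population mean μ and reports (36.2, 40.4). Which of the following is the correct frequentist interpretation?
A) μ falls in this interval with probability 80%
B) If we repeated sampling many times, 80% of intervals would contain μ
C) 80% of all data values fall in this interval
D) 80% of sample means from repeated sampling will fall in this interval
B

A) Wrong — μ is fixed; the randomness lives in the interval, not in μ.
B) Correct — this is the frequentist long-run coverage interpretation.
C) Wrong — a CI is about the parameter μ, not individual data values.
D) Wrong — coverage applies to intervals containing μ, not to future x̄ values.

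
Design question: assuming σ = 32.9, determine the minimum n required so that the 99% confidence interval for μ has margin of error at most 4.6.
n ≥ 340

For margin E ≤ 4.6:
n ≥ (z* · σ / E)²
n ≥ (2.576 · 32.9 / 4.6)²
n ≥ 339.44

Minimum n = 340 (rounding up)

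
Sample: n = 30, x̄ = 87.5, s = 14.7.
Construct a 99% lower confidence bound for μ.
μ ≥ 80.89

Lower bound (one-sided):
t* = 2.462 (one-sided for 99%)
Lower bound = x̄ - t* · s/√n = 87.5 - 2.462 · 14.7/√30 = 80.89

We are 99% confident that μ ≥ 80.89.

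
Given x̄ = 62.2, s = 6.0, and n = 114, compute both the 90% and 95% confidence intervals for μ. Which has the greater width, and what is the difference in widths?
95% CI is wider by 0.37

df = 113
90% CI: t* = 1.658, (61.27, 63.13), width = 2 · t* · s/√n = 1.86
95% CI: t* = 1.981, (61.09, 63.31), width = 2 · t* · s/√n = 2.23

The 95% CI is wider by 2.23 - 1.86 = 0.37.
Higher confidence requires a wider interval.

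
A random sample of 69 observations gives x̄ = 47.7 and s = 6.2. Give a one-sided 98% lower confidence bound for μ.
μ ≥ 46.14

Lower bound (one-sided):
t* = 2.094 (one-sided for 98%)
Lower bound = x̄ - t* · s/√n = 47.7 - 2.094 · 6.2/√69 = 46.14

We are 98% confident that μ ≥ 46.14.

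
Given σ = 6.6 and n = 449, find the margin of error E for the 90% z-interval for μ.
Margin of error = 0.51

Margin of error = z* · σ/√n
= 1.645 · 6.6/√449
= 1.645 · 6.6/21.1896
= 0.51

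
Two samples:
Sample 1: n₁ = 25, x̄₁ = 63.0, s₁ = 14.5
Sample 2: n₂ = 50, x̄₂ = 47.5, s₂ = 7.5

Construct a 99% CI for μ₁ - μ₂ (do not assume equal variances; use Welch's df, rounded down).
(7.01, 23.99)

Difference: x̄₁ - x̄₂ = 15.50
SE = √(s₁²/n₁ + s₂²/n₂) = √(14.5²/25 + 7.5²/50) = 3.0879
df = 30.58 → 30 (Welch–Satterthwaite, rounded down)
t* = 2.750

CI: 15.50 ± 2.750 · 3.0879 = 15.50 ± 8.49 = (7.01, 23.99)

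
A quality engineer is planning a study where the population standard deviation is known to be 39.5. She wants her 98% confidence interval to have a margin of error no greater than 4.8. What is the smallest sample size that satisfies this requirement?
n ≥ 367

For margin E ≤ 4.8:
n ≥ (z* · σ / E)²
n ≥ (2.326 · 39.5 / 4.8)²
n ≥ 366.38

Minimum n = 367 (rounding up)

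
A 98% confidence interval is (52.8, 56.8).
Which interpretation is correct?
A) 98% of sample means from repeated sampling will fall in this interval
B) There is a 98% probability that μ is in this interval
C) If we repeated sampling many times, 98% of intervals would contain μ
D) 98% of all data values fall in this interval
C

A) Wrong — coverage applies to intervals containing μ, not to future x̄ values.
B) Wrong — μ is fixed; the randomness lives in the interval, not in μ.
C) Correct — this is the frequentist long-run coverage interpretation.
D) Wrong — a CI is about the parameter μ, not individual data values.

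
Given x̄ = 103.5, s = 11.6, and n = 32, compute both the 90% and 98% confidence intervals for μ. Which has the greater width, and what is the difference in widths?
98% CI is wider by 3.10

df = 31
90% CI: t* = 1.696, (100.02, 106.98), width = 2 · t* · s/√n = 6.96
98% CI: t* = 2.453, (98.47, 108.53), width = 2 · t* · s/√n = 10.06

The 98% CI is wider by 10.06 - 6.96 = 3.10.
Higher confidence requires a wider interval.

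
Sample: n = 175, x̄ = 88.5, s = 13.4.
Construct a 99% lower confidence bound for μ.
μ ≥ 86.12

Lower bound (one-sided):
t* = 2.348 (one-sided for 99%)
Lower bound = x̄ - t* · s/√n = 88.5 - 2.348 · 13.4/√175 = 86.12

We are 99% confident that μ ≥ 86.12.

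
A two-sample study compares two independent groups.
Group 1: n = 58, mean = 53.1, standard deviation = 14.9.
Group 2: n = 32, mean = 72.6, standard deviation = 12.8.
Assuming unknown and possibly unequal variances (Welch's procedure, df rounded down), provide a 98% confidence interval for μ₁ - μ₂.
(-26.62, -12.38)

Difference: x̄₁ - x̄₂ = -19.50
SE = √(s₁²/n₁ + s₂²/n₂) = √(14.9²/58 + 12.8²/32) = 2.9913
df = 72.61 → 72 (Welch–Satterthwaite, rounded down)
t* = 2.379

CI: -19.50 ± 2.379 · 2.9913 = -19.50 ± 7.12 = (-26.62, -12.38)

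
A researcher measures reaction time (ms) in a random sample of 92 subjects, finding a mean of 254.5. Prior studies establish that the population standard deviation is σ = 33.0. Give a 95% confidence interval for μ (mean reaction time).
(247.76, 261.24)

z-interval (σ known):
z* = 1.960 for 95% confidence

Margin of error = z* · σ/√n = 1.960 · 33.0/√92 = 6.74

CI: (254.5 - 6.74, 254.5 + 6.74) = (247.76, 261.24)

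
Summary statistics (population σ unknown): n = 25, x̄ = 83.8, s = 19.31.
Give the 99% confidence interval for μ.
(73.00, 94.60)

t-interval (σ unknown):
df = n - 1 = 24
t* = 2.797 for 99% confidence

Margin of error = t* · s/√n = 2.797 · 19.31/√25 = 10.80

CI: (73.00, 94.60)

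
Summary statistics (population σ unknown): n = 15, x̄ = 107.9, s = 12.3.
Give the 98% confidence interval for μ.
(99.57, 116.23)

t-interval (σ unknown):
df = n - 1 = 14
t* = 2.624 for 98% confidence

Margin of error = t* · s/√n = 2.624 · 12.3/√15 = 8.33

CI: (99.57, 116.23)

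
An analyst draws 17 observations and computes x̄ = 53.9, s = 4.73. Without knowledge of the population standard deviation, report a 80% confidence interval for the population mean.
(52.37, 55.43)

t-interval (σ unknown):
df = n - 1 = 16
t* = 1.337 for 80% confidence

Margin of error = t* · s/√n = 1.337 · 4.73/√17 = 1.53

CI: (52.37, 55.43)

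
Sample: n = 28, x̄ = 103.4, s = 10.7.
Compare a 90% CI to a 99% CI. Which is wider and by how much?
99% CI is wider by 4.32

df = 27
90% CI: t* = 1.703, (99.96, 106.84), width = 2 · t* · s/√n = 6.89
99% CI: t* = 2.771, (97.80, 109.00), width = 2 · t* · s/√n = 11.21

The 99% CI is wider by 11.21 - 6.89 = 4.32.
Higher confidence requires a wider interval.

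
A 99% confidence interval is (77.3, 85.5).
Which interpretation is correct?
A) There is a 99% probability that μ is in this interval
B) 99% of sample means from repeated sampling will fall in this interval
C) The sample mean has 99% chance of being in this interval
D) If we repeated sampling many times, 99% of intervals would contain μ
D

A) Wrong — μ is fixed; the randomness lives in the interval, not in μ.
B) Wrong — coverage applies to intervals containing μ, not to future x̄ values.
C) Wrong — x̄ is observed and sits in the interval by construction.
D) Correct — this is the frequentist long-run coverage interpretation.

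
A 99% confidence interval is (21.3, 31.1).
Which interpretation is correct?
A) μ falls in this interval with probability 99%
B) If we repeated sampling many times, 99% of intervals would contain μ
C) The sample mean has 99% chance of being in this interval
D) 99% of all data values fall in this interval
B

A) Wrong — μ is fixed; the randomness lives in the interval, not in μ.
B) Correct — this is the frequentist long-run coverage interpretation.
C) Wrong — x̄ is observed and sits in the interval by construction.
D) Wrong — a CI is about the parameter μ, not individual data values.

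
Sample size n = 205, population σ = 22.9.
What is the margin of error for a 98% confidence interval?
Margin of error = 3.72

Margin of error = z* · σ/√n
= 2.326 · 22.9/√205
= 2.326 · 22.9/14.3178
= 3.72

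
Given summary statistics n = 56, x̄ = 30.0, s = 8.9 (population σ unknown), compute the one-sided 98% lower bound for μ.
μ ≥ 27.50

Lower bound (one-sided):
t* = 2.104 (one-sided for 98%)
Lower bound = x̄ - t* · s/√n = 30.0 - 2.104 · 8.9/√56 = 27.50

We are 98% confident that μ ≥ 27.50.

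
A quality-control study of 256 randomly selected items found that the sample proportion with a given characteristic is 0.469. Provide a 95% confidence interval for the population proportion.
(0.408, 0.530)

Proportion CI:
SE = √(p̂(1-p̂)/n) = √(0.469 · 0.531 / 256) = 0.03119

z* = 1.960
Margin = z* · SE = 1.960 · 0.03119 = 0.0611

CI: 0.469 ± 0.0611 = (0.408, 0.530)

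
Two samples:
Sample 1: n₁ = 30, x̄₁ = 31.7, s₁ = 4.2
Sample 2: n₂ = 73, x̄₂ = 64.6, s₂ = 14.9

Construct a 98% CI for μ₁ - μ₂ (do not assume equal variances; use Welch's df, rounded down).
(-37.41, -28.39)

Difference: x̄₁ - x̄₂ = -32.90
SE = √(s₁²/n₁ + s₂²/n₂) = √(4.2²/30 + 14.9²/73) = 1.9051
df = 93.83 → 93 (Welch–Satterthwaite, rounded down)
t* = 2.367

CI: -32.90 ± 2.367 · 1.9051 = -32.90 ± 4.51 = (-37.41, -28.39)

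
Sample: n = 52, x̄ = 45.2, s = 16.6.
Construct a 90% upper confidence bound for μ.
μ ≤ 48.19

Upper bound (one-sided):
t* = 1.298 (one-sided for 90%)
Upper bound = x̄ + t* · s/√n = 45.2 + 1.298 · 16.6/√52 = 48.19

We are 90% confident that μ ≤ 48.19.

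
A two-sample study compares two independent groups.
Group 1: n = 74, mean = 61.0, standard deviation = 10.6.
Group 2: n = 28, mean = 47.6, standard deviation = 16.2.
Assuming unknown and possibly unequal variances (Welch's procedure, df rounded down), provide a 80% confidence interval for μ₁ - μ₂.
(9.09, 17.71)

Difference: x̄₁ - x̄₂ = 13.40
SE = √(s₁²/n₁ + s₂²/n₂) = √(10.6²/74 + 16.2²/28) = 3.3002
df = 36.11 → 36 (Welch–Satterthwaite, rounded down)
t* = 1.306

CI: 13.40 ± 1.306 · 3.3002 = 13.40 ± 4.31 = (9.09, 17.71)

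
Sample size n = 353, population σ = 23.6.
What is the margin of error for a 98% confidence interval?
Margin of error = 2.92

Margin of error = z* · σ/√n
= 2.326 · 23.6/√353
= 2.326 · 23.6/18.7883
= 2.92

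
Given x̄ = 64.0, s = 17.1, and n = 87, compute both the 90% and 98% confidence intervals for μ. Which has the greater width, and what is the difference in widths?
98% CI is wider by 2.59

df = 86
90% CI: t* = 1.663, (60.95, 67.05), width = 2 · t* · s/√n = 6.10
98% CI: t* = 2.370, (59.66, 68.34), width = 2 · t* · s/√n = 8.69

The 98% CI is wider by 8.69 - 6.10 = 2.59.
Higher confidence requires a wider interval.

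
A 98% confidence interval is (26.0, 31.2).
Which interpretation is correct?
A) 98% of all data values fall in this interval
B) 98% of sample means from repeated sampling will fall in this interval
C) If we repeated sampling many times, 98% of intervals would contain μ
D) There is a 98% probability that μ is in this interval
C

A) Wrong — a CI is about the parameter μ, not individual data values.
B) Wrong — coverage applies to intervals containing μ, not to future x̄ values.
C) Correct — this is the frequentist long-run coverage interpretation.
D) Wrong — μ is fixed; the randomness lives in the interval, not in μ.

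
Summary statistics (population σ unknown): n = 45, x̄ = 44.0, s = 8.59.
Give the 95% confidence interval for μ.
(41.42, 46.58)

t-interval (σ unknown):
df = n - 1 = 44
t* = 2.015 for 95% confidence

Margin of error = t* · s/√n = 2.015 · 8.59/√45 = 2.58

CI: (41.42, 46.58)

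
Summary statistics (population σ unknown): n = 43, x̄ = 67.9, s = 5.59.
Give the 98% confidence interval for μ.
(65.84, 69.96)

t-interval (σ unknown):
df = n - 1 = 42
t* = 2.418 for 98% confidence

Margin of error = t* · s/√n = 2.418 · 5.59/√43 = 2.06

CI: (65.84, 69.96)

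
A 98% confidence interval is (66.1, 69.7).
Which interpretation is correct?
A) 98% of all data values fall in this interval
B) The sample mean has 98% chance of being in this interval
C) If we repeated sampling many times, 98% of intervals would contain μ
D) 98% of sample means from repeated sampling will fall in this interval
C

A) Wrong — a CI is about the parameter μ, not individual data values.
B) Wrong — x̄ is observed and sits in the interval by construction.
C) Correct — this is the frequentist long-run coverage interpretation.
D) Wrong — coverage applies to intervals containing μ, not to future x̄ values.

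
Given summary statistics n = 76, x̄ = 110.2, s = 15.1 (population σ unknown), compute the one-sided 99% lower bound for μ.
μ ≥ 106.08

Lower bound (one-sided):
t* = 2.377 (one-sided for 99%)
Lower bound = x̄ - t* · s/√n = 110.2 - 2.377 · 15.1/√76 = 106.08

We are 99% confident that μ ≥ 106.08.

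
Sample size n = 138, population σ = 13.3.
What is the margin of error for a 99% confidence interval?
Margin of error = 2.92

Margin of error = z* · σ/√n
= 2.576 · 13.3/√138
= 2.576 · 13.3/11.7473
= 2.92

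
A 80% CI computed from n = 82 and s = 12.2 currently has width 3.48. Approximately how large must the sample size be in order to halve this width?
n ≈ 328

CI width ∝ 1/√n
To reduce width by factor 2, need √n to grow by 2 → need 2² = 4 times as many samples.

Current: n = 82, width = 3.48
New: n = 328, width ≈ 1.73

Width reduced by factor of 3.48/1.73 = 2.01.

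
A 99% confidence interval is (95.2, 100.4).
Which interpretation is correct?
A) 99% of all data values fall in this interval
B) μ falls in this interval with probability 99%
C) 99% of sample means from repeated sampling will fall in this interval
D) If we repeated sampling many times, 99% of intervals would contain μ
D

A) Wrong — a CI is about the parameter μ, not individual data values.
B) Wrong — μ is fixed; the randomness lives in the interval, not in μ.
C) Wrong — coverage applies to intervals containing μ, not to future x̄ values.
D) Correct — this is the frequentist long-run coverage interpretation.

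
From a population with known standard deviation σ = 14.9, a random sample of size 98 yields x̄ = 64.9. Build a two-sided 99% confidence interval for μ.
(61.02, 68.78)

z-interval (σ known):
z* = 2.576 for 99% confidence

Margin of error = z* · σ/√n = 2.576 · 14.9/√98 = 3.88

CI: (64.9 - 3.88, 64.9 + 3.88) = (61.02, 68.78)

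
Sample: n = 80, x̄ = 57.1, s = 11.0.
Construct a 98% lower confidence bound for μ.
μ ≥ 54.53

Lower bound (one-sided):
t* = 2.088 (one-sided for 98%)
Lower bound = x̄ - t* · s/√n = 57.1 - 2.088 · 11.0/√80 = 54.53

We are 98% confident that μ ≥ 54.53.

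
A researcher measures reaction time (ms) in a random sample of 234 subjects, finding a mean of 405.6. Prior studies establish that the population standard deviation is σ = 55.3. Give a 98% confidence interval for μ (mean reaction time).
(397.19, 414.01)

z-interval (σ known):
z* = 2.326 for 98% confidence

Margin of error = z* · σ/√n = 2.326 · 55.3/√234 = 8.41

CI: (405.6 - 8.41, 405.6 + 8.41) = (397.19, 414.01)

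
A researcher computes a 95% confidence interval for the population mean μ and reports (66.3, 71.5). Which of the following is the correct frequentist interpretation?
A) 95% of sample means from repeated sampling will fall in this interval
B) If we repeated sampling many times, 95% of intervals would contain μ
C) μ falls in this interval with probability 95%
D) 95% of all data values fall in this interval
B

A) Wrong — coverage applies to intervals containing μ, not to future x̄ values.
B) Correct — this is the frequentist long-run coverage interpretation.
C) Wrong — μ is fixed; the randomness lives in the interval, not in μ.
D) Wrong — a CI is about the parameter μ, not individual data values.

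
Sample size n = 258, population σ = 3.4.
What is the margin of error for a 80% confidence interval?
Margin of error = 0.27

Margin of error = z* · σ/√n
= 1.282 · 3.4/√258
= 1.282 · 3.4/16.0624
= 0.27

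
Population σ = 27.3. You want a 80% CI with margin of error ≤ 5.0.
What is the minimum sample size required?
n ≥ 49

For margin E ≤ 5.0:
n ≥ (z* · σ / E)²
n ≥ (1.282 · 27.3 / 5.0)²
n ≥ 49.00

Minimum n = 49 (rounding up)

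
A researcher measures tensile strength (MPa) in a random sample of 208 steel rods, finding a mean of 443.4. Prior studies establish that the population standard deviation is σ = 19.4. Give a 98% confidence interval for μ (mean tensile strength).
(440.27, 446.53)

z-interval (σ known):
z* = 2.326 for 98% confidence

Margin of error = z* · σ/√n = 2.326 · 19.4/√208 = 3.13

CI: (443.4 - 3.13, 443.4 + 3.13) = (440.27, 446.53)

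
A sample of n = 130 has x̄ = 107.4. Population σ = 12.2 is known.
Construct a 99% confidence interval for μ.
(104.64, 110.16)

z-interval (σ known):
z* = 2.576 for 99% confidence

Margin of error = z* · σ/√n = 2.576 · 12.2/√130 = 2.76

CI: (107.4 - 2.76, 107.4 + 2.76) = (104.64, 110.16)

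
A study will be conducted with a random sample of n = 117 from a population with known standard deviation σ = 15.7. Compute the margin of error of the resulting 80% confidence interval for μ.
Margin of error = 1.86

Margin of error = z* · σ/√n
= 1.282 · 15.7/√117
= 1.282 · 15.7/10.8167
= 1.86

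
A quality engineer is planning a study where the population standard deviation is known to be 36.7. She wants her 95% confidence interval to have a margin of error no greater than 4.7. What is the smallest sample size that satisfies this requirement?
n ≥ 235

For margin E ≤ 4.7:
n ≥ (z* · σ / E)²
n ≥ (1.960 · 36.7 / 4.7)²
n ≥ 234.23

Minimum n = 235 (rounding up)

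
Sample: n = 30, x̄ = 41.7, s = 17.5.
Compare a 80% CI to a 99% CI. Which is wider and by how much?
99% CI is wider by 9.23

df = 29
80% CI: t* = 1.311, (37.51, 45.89), width = 2 · t* · s/√n = 8.38
99% CI: t* = 2.756, (32.89, 50.51), width = 2 · t* · s/√n = 17.61

The 99% CI is wider by 17.61 - 8.38 = 9.23.
Higher confidence requires a wider interval.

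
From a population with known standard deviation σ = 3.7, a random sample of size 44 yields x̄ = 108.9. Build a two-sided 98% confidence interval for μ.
(107.60, 110.20)

z-interval (σ known):
z* = 2.326 for 98% confidence

Margin of error = z* · σ/√n = 2.326 · 3.7/√44 = 1.30

CI: (108.9 - 1.30, 108.9 + 1.30) = (107.60, 110.20)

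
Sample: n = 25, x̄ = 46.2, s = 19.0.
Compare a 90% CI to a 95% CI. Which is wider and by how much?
95% CI is wider by 2.69

df = 24
90% CI: t* = 1.711, (39.70, 52.70), width = 2 · t* · s/√n = 13.00
95% CI: t* = 2.064, (38.36, 54.04), width = 2 · t* · s/√n = 15.69

The 95% CI is wider by 15.69 - 13.00 = 2.69.
Higher confidence requires a wider interval.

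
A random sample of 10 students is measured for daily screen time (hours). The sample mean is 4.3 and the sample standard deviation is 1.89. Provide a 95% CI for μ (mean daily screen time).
(2.95, 5.65)

t-interval (σ unknown):
df = n - 1 = 9
t* = 2.262 for 95% confidence

Margin of error = t* · s/√n = 2.262 · 1.89/√10 = 1.35

CI: (2.95, 5.65)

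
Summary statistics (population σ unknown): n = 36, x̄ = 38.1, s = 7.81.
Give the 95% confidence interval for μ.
(35.46, 40.74)

t-interval (σ unknown):
df = n - 1 = 35
t* = 2.030 for 95% confidence

Margin of error = t* · s/√n = 2.030 · 7.81/√36 = 2.64

CI: (35.46, 40.74)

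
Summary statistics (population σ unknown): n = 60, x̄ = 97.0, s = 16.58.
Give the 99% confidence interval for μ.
(91.30, 102.70)

t-interval (σ unknown):
df = n - 1 = 59
t* = 2.662 for 99% confidence

Margin of error = t* · s/√n = 2.662 · 16.58/√60 = 5.70

CI: (91.30, 102.70)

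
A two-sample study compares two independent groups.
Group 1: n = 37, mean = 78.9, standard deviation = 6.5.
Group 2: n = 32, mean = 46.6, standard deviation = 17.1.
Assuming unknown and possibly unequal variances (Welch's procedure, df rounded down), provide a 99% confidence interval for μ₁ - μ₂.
(23.60, 41.00)

Difference: x̄₁ - x̄₂ = 32.30
SE = √(s₁²/n₁ + s₂²/n₂) = √(6.5²/37 + 17.1²/32) = 3.2062
df = 38.71 → 38 (Welch–Satterthwaite, rounded down)
t* = 2.712

CI: 32.30 ± 2.712 · 3.2062 = 32.30 ± 8.70 = (23.60, 41.00)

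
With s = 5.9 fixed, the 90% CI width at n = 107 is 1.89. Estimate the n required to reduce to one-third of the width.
n ≈ 963

CI width ∝ 1/√n
To reduce width by factor 3, need √n to grow by 3 → need 3² = 9 times as many samples.

Current: n = 107, width = 1.89
New: n = 963, width ≈ 0.63

Width reduced by factor of 1.89/0.63 = 3.00.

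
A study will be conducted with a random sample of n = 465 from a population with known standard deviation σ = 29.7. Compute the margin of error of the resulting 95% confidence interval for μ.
Margin of error = 2.70

Margin of error = z* · σ/√n
= 1.960 · 29.7/√465
= 1.960 · 29.7/21.5639
= 2.70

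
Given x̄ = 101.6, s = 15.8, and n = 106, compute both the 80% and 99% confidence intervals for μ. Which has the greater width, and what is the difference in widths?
99% CI is wider by 4.09

df = 105
80% CI: t* = 1.290, (99.62, 103.58), width = 2 · t* · s/√n = 3.96
99% CI: t* = 2.623, (97.57, 105.63), width = 2 · t* · s/√n = 8.05

The 99% CI is wider by 8.05 - 3.96 = 4.09.
Higher confidence requires a wider interval.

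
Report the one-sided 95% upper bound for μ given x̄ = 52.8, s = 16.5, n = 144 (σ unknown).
μ ≤ 55.08

Upper bound (one-sided):
t* = 1.656 (one-sided for 95%)
Upper bound = x̄ + t* · s/√n = 52.8 + 1.656 · 16.5/√144 = 55.08

We are 95% confident that μ ≤ 55.08.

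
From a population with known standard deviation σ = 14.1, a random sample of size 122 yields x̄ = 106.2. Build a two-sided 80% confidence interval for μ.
(104.56, 107.84)

z-interval (σ known):
z* = 1.282 for 80% confidence

Margin of error = z* · σ/√n = 1.282 · 14.1/√122 = 1.64

CI: (106.2 - 1.64, 106.2 + 1.64) = (104.56, 107.84)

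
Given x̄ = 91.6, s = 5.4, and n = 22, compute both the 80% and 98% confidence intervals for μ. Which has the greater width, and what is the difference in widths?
98% CI is wider by 2.75

df = 21
80% CI: t* = 1.323, (90.08, 93.12), width = 2 · t* · s/√n = 3.05
98% CI: t* = 2.518, (88.70, 94.50), width = 2 · t* · s/√n = 5.80

The 98% CI is wider by 5.80 - 3.05 = 2.75.
Higher confidence requires a wider interval.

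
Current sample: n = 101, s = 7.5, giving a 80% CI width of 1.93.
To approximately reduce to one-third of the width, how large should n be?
n ≈ 909

CI width ∝ 1/√n
To reduce width by factor 3, need √n to grow by 3 → need 3² = 9 times as many samples.

Current: n = 101, width = 1.93
New: n = 909, width ≈ 0.64

Width reduced by factor of 1.93/0.64 = 3.02.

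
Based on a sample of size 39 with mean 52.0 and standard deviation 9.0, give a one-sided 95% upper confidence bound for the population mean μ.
μ ≤ 54.43

Upper bound (one-sided):
t* = 1.686 (one-sided for 95%)
Upper bound = x̄ + t* · s/√n = 52.0 + 1.686 · 9.0/√39 = 54.43

We are 95% confident that μ ≤ 54.43.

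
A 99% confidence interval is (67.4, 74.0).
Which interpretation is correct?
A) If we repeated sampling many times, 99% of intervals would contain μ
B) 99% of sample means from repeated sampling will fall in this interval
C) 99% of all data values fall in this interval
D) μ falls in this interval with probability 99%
A

A) Correct — this is the frequentist long-run coverage interpretation.
B) Wrong — coverage applies to intervals containing μ, not to future x̄ values.
C) Wrong — a CI is about the parameter μ, not individual data values.
D) Wrong — μ is fixed; the randomness lives in the interval, not in μ.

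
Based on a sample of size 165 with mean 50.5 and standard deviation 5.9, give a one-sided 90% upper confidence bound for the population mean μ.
μ ≤ 51.09

Upper bound (one-sided):
t* = 1.287 (one-sided for 90%)
Upper bound = x̄ + t* · s/√n = 50.5 + 1.287 · 5.9/√165 = 51.09

We are 90% confident that μ ≤ 51.09.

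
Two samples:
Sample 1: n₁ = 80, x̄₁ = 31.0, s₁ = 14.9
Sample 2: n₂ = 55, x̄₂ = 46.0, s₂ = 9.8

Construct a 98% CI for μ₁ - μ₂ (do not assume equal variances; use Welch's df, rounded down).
(-20.01, -9.99)

Difference: x̄₁ - x̄₂ = -15.00
SE = √(s₁²/n₁ + s₂²/n₂) = √(14.9²/80 + 9.8²/55) = 2.1263
df = 132.78 → 132 (Welch–Satterthwaite, rounded down)
t* = 2.355

CI: -15.00 ± 2.355 · 2.1263 = -15.00 ± 5.01 = (-20.01, -9.99)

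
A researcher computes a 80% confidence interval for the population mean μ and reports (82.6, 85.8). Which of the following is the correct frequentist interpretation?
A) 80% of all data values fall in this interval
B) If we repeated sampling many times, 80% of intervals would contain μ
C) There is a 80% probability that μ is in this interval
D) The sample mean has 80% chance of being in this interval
B

A) Wrong — a CI is about the parameter μ, not individual data values.
B) Correct — this is the frequentist long-run coverage interpretation.
C) Wrong — μ is fixed; the randomness lives in the interval, not in μ.
D) Wrong — x̄ is observed and sits in the interval by construction.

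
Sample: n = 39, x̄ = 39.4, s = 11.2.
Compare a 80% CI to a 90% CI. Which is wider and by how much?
90% CI is wider by 1.37

df = 38
80% CI: t* = 1.304, (37.06, 41.74), width = 2 · t* · s/√n = 4.68
90% CI: t* = 1.686, (36.38, 42.42), width = 2 · t* · s/√n = 6.05

The 90% CI is wider by 6.05 - 4.68 = 1.37.
Higher confidence requires a wider interval.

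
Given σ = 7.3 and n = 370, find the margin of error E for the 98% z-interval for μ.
Margin of error = 0.88

Margin of error = z* · σ/√n
= 2.326 · 7.3/√370
= 2.326 · 7.3/19.2354
= 0.88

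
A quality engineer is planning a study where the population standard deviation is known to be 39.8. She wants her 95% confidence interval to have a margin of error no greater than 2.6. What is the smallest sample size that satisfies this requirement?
n ≥ 901

For margin E ≤ 2.6:
n ≥ (z* · σ / E)²
n ≥ (1.960 · 39.8 / 2.6)²
n ≥ 900.18

Minimum n = 901 (rounding up)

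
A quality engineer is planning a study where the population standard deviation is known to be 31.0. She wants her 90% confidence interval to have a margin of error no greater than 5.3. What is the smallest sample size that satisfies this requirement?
n ≥ 93

For margin E ≤ 5.3:
n ≥ (z* · σ / E)²
n ≥ (1.645 · 31.0 / 5.3)²
n ≥ 92.58

Minimum n = 93 (rounding up)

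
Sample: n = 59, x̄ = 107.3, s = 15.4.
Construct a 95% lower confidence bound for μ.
μ ≥ 103.95

Lower bound (one-sided):
t* = 1.672 (one-sided for 95%)
Lower bound = x̄ - t* · s/√n = 107.3 - 1.672 · 15.4/√59 = 103.95

We are 95% confident that μ ≥ 103.95.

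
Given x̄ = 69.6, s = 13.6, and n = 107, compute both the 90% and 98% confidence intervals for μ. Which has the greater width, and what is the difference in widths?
98% CI is wider by 1.85

df = 106
90% CI: t* = 1.659, (67.42, 71.78), width = 2 · t* · s/√n = 4.36
98% CI: t* = 2.362, (66.49, 72.71), width = 2 · t* · s/√n = 6.21

The 98% CI is wider by 6.21 - 4.36 = 1.85.
Higher confidence requires a wider interval.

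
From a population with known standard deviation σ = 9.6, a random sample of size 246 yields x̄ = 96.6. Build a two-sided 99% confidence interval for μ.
(95.02, 98.18)

z-interval (σ known):
z* = 2.576 for 99% confidence

Margin of error = z* · σ/√n = 2.576 · 9.6/√246 = 1.58

CI: (96.6 - 1.58, 96.6 + 1.58) = (95.02, 98.18)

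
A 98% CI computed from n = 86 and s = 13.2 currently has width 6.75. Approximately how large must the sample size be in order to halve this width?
n ≈ 344

CI width ∝ 1/√n
To reduce width by factor 2, need √n to grow by 2 → need 2² = 4 times as many samples.

Current: n = 86, width = 6.75
New: n = 344, width ≈ 3.33

Width reduced by factor of 6.75/3.33 = 2.03.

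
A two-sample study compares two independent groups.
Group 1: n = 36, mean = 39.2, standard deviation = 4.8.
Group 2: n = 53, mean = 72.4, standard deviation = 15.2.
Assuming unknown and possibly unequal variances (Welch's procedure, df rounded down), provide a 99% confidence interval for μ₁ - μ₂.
(-39.13, -27.27)

Difference: x̄₁ - x̄₂ = -33.20
SE = √(s₁²/n₁ + s₂²/n₂) = √(4.8²/36 + 15.2²/53) = 2.2359
df = 66.27 → 66 (Welch–Satterthwaite, rounded down)
t* = 2.652

CI: -33.20 ± 2.652 · 2.2359 = -33.20 ± 5.93 = (-39.13, -27.27)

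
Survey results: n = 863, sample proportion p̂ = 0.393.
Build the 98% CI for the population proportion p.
(0.354, 0.432)

Proportion CI:
SE = √(p̂(1-p̂)/n) = √(0.393 · 0.607 / 863) = 0.01663

z* = 2.326
Margin = z* · SE = 2.326 · 0.01663 = 0.0387

CI: 0.393 ± 0.0387 = (0.354, 0.432)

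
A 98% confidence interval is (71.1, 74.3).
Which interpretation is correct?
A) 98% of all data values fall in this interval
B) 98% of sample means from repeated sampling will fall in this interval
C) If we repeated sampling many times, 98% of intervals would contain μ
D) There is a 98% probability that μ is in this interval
C

A) Wrong — a CI is about the parameter μ, not individual data values.
B) Wrong — coverage applies to intervals containing μ, not to future x̄ values.
C) Correct — this is the frequentist long-run coverage interpretation.
D) Wrong — μ is fixed; the randomness lives in the interval, not in μ.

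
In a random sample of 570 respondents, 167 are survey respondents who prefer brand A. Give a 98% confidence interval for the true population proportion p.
(0.249, 0.337)

Proportion CI:
p̂ = 167/570 = 0.29298
SE = √(p̂(1-p̂)/n) = √(0.29298 · 0.70702 / 570) = 0.01906

z* = 2.326
Margin = z* · SE = 2.326 · 0.01906 = 0.0443

CI: 0.29298 ± 0.0443 = (0.249, 0.337)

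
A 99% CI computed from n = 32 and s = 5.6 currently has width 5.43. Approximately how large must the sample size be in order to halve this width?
n ≈ 128

CI width ∝ 1/√n
To reduce width by factor 2, need √n to grow by 2 → need 2² = 4 times as many samples.

Current: n = 32, width = 5.43
New: n = 128, width ≈ 2.59

Width reduced by factor of 5.43/2.59 = 2.10.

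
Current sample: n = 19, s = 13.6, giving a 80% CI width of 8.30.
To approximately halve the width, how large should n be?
n ≈ 76

CI width ∝ 1/√n
To reduce width by factor 2, need √n to grow by 2 → need 2² = 4 times as many samples.

Current: n = 19, width = 8.30
New: n = 76, width ≈ 4.03

Width reduced by factor of 8.30/4.03 = 2.06.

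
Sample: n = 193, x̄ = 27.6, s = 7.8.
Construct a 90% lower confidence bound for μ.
μ ≥ 26.88

Lower bound (one-sided):
t* = 1.286 (one-sided for 90%)
Lower bound = x̄ - t* · s/√n = 27.6 - 1.286 · 7.8/√193 = 26.88

We are 90% confident that μ ≥ 26.88.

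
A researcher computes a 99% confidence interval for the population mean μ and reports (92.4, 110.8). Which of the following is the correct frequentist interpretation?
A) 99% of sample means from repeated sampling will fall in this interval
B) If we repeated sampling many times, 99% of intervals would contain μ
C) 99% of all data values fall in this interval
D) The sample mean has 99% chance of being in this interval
B

A) Wrong — coverage applies to intervals containing μ, not to future x̄ values.
B) Correct — this is the frequentist long-run coverage interpretation.
C) Wrong — a CI is about the parameter μ, not individual data values.
D) Wrong — x̄ is observed and sits in the interval by construction.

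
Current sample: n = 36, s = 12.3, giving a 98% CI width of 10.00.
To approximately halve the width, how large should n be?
n ≈ 144

CI width ∝ 1/√n
To reduce width by factor 2, need √n to grow by 2 → need 2² = 4 times as many samples.

Current: n = 36, width = 10.00
New: n = 144, width ≈ 4.82

Width reduced by factor of 10.00/4.82 = 2.07.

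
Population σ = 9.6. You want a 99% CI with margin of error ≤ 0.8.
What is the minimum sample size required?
n ≥ 956

For margin E ≤ 0.8:
n ≥ (z* · σ / E)²
n ≥ (2.576 · 9.6 / 0.8)²
n ≥ 955.55

Minimum n = 956 (rounding up)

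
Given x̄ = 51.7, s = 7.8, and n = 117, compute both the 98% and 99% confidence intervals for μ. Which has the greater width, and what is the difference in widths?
99% CI is wider by 0.38

df = 116
98% CI: t* = 2.359, (50.00, 53.40), width = 2 · t* · s/√n = 3.40
99% CI: t* = 2.619, (49.81, 53.59), width = 2 · t* · s/√n = 3.78

The 99% CI is wider by 3.78 - 3.40 = 0.38.
Higher confidence requires a wider interval.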